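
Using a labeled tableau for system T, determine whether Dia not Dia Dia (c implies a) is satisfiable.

Yes, satisfiable

1. Dia not Dia Dia (c implies a), 0
2. not Dia Dia (c implies a), 1   [Dia-rule on 1: fresh world 1, 0R1]
3. not Dia (c implies a), 1   [neg-Dia-rule on 2 via 1R1]
4. not (c implies a), 1   [neg-Dia-rule on 3 via 1R1]
5. c, 1   [neg-implies-rule on 4]
6. not a, 1   [neg-implies-rule on 4]
Accessibility: 0R0, 0R1, 1R1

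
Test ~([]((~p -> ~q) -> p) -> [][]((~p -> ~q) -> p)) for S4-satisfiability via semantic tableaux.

Unsatisfiable (every branch closes)

1. ~([]((~p -> ~q) -> p) -> [][]((~p -> ~q) -> p)), u
2. []((~p -> ~q) -> p), u
3. ~[][]((~p -> ~q) -> p), u
4. (~p -> ~q) -> p, u
5. ~(~p -> ~q), u
6. ~p, u
7. q, u
8. ~[]((~p -> ~q) -> p), v
9. (~p -> ~q) -> p, v
10. ~(~p -> ~q), v
11. ~p, v
12. q, v
13. ~((~p -> ~q) -> p), w
14. ~p -> ~q, w
15. ~p, w
16. (~p -> ~q) -> p, w
17. ~q, w
18. ~(~p -> ~q), w
19. q, w
Accessibility: uRu, uRv, uRw, vRv, vRw, wRw
Branch closes: q and ~q both at w.
All branches of the tableau close; one closing branch shown above.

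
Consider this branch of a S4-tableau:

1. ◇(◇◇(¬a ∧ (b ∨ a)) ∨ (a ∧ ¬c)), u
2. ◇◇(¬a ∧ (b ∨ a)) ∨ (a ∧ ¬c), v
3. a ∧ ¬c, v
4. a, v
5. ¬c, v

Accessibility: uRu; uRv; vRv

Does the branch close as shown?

There is no literal clash: for every atom and world, at most one sign appears.

Open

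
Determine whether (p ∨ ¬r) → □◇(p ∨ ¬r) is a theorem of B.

Tableau for the negation ¬((p ∨ ¬r) → □◇(p ∨ ¬r)):
1. ¬((p ∨ ¬r) → □◇(p ∨ ¬r)), w0
2. p ∨ ¬r, w0
3. ¬□◇(p ∨ ¬r), w0
4. ¬r, w0
5. ¬◇(p ∨ ¬r), w1
6. ¬(p ∨ ¬r), w0
7. ¬p, w0
8. r, w0
Accessibility: w0Rw0, w0Rw1, w1Rw0, w1Rw1
Branch closes: r and ¬r both at w0.
Every branch of the negation's tableau closes; the branch above is one of them.

Valid in B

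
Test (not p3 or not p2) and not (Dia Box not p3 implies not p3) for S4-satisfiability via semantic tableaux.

Satisfiable (open branch found)

1. (not p3 or not p2) and not (Dia Box not p3 implies not p3), 0
2. not p3 or not p2, 0   [and-rule on 1]
3. not (Dia Box not p3 implies not p3), 0   [and-rule on 1]
4. Dia Box not p3, 0   [neg-implies-rule on 3]
5. p3, 0   [neg-implies-rule on 3]
6. not p2, 0   [or-rule on 2 (branches; this branch)]
7. Box not p3, 1   [Dia-rule on 4: fresh world 1, 0R1]
8. not p3, 1   [Box-rule on 7 via 1R1]
Accessibility: 0R0, 0R1, 1R1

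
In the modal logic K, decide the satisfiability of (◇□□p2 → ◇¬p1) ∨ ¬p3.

Satisfiable

1. (◇□□p2 → ◇¬p1) ∨ ¬p3, 0
2. ¬p3, 0   [∨-rule on 1 (branches; this branch)]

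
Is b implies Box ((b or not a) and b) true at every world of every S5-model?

Tableau for the negation not (b implies Box ((b or not a) and b)):
1. not (b implies Box ((b or not a) and b)), 0
2. b, 0
3. not Box ((b or not a) and b), 0
4. not ((b or not a) and b), 1
5. not b, 1
Accessibility: 0R0, 0R1, 1R0, 1R1
The negation has an open branch (countermodel exists).

Not valid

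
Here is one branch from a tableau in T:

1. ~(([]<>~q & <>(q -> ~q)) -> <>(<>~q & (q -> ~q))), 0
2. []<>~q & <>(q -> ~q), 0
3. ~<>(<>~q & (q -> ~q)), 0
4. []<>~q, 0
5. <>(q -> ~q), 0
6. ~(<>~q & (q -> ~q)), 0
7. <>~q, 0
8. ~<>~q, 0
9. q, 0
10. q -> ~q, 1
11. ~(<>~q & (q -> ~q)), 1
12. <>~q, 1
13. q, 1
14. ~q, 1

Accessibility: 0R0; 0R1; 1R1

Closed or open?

Closed

Both q and ~q appear at 1.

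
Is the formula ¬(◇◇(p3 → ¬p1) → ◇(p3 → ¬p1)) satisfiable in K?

1. ¬(◇◇(p3 → ¬p1) → ◇(p3 → ¬p1)), 0
2. ◇◇(p3 → ¬p1), 0   [¬→-rule on 1]
3. ¬◇(p3 → ¬p1), 0   [¬→-rule on 1]
4. ◇(p3 → ¬p1), 1   [◇-rule on 2: fresh world 1, 0R1]
5. ¬(p3 → ¬p1), 1   [¬◇-rule on 3 via 0R1]
6. p3, 1   [¬→-rule on 5]
7. p1, 1   [¬→-rule on 5]
8. p3 → ¬p1, 2   [◇-rule on 4: fresh world 2, 1R2]
9. ¬p1, 2   [→-rule on 8 (branches; this branch)]
Accessibility: 0R1, 1R2

Satisfiable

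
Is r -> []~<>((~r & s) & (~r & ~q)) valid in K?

No, not valid

Tableau for the negation ~(r -> []~<>((~r & s) & (~r & ~q))):
1. ~(r -> []~<>((~r & s) & (~r & ~q))), 0
2. r, 0
3. ~[]~<>((~r & s) & (~r & ~q)), 0
4. <>((~r & s) & (~r & ~q)), 1
5. (~r & s) & (~r & ~q), 2
6. ~r & s, 2
7. ~r & ~q, 2
8. ~r, 2
9. s, 2
10. ~q, 2
Accessibility: 0R1, 1R2
The negation has an open branch (countermodel exists).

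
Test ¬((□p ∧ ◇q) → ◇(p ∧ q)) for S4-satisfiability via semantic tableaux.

1. ¬((□p ∧ ◇q) → ◇(p ∧ q)), u
2. □p ∧ ◇q, u
3. ¬◇(p ∧ q), u
4. □p, u
5. ◇q, u
6. ¬(p ∧ q), u
7. p, u
8. ¬q, u
9. q, v
10. ¬(p ∧ q), v
11. p, v
12. ¬q, v
Accessibility: uRu, uRv, vRv
Branch closes: q and ¬q both at v.
(One branch shown.) All branches close.

Unsatisfiable (every branch closes)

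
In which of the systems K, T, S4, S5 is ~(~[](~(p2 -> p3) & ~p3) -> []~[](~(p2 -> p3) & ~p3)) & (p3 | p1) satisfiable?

S4-tableau for the formula:
1. ~(~[](~(p2 -> p3) & ~p3) -> []~[](~(p2 -> p3) & ~p3)) & (p3 | p1), w0
2. ~(~[](~(p2 -> p3) & ~p3) -> []~[](~(p2 -> p3) & ~p3)), w0   [&-rule on 1]
3. p3 | p1, w0   [&-rule on 1]
4. ~[](~(p2 -> p3) & ~p3), w0   [~->-rule on 2]
5. ~[]~[](~(p2 -> p3) & ~p3), w0   [~->-rule on 2]
6. p1, w0   [|-rule on 3 (branches; this branch)]
7. ~(~(p2 -> p3) & ~p3), w1   [~[]-rule on 4: fresh world w1, w0Rw1]
8. p3, w1   [~&-rule on 7 (branches; this branch)]
9. [](~(p2 -> p3) & ~p3), w2   [~[]-rule on 5: fresh world w2, w0Rw2]
10. ~(p2 -> p3) & ~p3, w2   [[]-rule on 9 via w2Rw2]
11. ~(p2 -> p3), w2   [&-rule on 10]
12. ~p3, w2   [&-rule on 10]
13. p2, w2   [~->-rule on 11]
Accessibility: w0Rw0, w0Rw1, w0Rw2, w1Rw1, w2Rw2
Complete open branch: satisfiable in S4, hence also in K, T (this S4-model is also a K-model and a T-model).
S5-tableau for the formula:
1. ~(~[](~(p2 -> p3) & ~p3) -> []~[](~(p2 -> p3) & ~p3)) & (p3 | p1), w0
2. ~(~[](~(p2 -> p3) & ~p3) -> []~[](~(p2 -> p3) & ~p3)), w0   [&-rule on 1]
3. p3 | p1, w0   [&-rule on 1]
4. ~[](~(p2 -> p3) & ~p3), w0   [~->-rule on 2]
5. ~[]~[](~(p2 -> p3) & ~p3), w0   [~->-rule on 2]
6. p1, w0   [|-rule on 3 (branches; this branch)]
7. ~(~(p2 -> p3) & ~p3), w1   [~[]-rule on 4: fresh world w1, w0Rw1]
8. p2 -> p3, w1   [~&-rule on 7 (branches; this branch)]
9. ~p2, w1   [->-rule on 8 (branches; this branch)]
10. [](~(p2 -> p3) & ~p3), w2   [~[]-rule on 5: fresh world w2, w0Rw2]
11. ~(p2 -> p3) & ~p3, w0   [[]-rule on 10 via w2Rw0]
12. ~(p2 -> p3), w0   [&-rule on 11]
13. ~p3, w0   [&-rule on 11]
14. p2, w0   [~->-rule on 12]
15. ~(p2 -> p3) & ~p3, w1   [[]-rule on 10 via w2Rw1]
16. ~(p2 -> p3), w1   [&-rule on 15]
17. ~p3, w1   [&-rule on 15]
18. p2, w1   [~->-rule on 16]
Accessibility: w0Rw0, w0Rw1, w0Rw2, w1Rw0, w1Rw1, w1Rw2, w2Rw0, w2Rw1, w2Rw2
Branch closes: p2 and ~p2 both at w1.
Every branch closes (one shown): unsatisfiable in S5.

K, T, S4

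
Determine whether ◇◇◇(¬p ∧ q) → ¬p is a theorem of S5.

Not valid

Tableau for the negation ¬(◇◇◇(¬p ∧ q) → ¬p):
1. ¬(◇◇◇(¬p ∧ q) → ¬p), w0
2. ◇◇◇(¬p ∧ q), w0
3. p, w0
4. ◇◇(¬p ∧ q), w1
5. ◇(¬p ∧ q), w2
6. ¬p ∧ q, w3
7. ¬p, w3
8. q, w3
Accessibility: w0Rw0, w0Rw1, w0Rw2, w0Rw3, w1Rw0, w1Rw1, w1Rw2, w1Rw3, w2Rw0, w2Rw1, w2Rw2, w2Rw3, w3Rw0, w3Rw1, w3Rw2, w3Rw3
The negation has an open branch (countermodel exists).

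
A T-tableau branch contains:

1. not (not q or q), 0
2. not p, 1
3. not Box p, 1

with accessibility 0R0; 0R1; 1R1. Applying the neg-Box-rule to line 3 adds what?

a fresh world 2 with 1R2, and not p at 2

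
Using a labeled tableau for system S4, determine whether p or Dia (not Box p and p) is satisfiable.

1. p or Dia (not Box p and p), 0
2. Dia (not Box p and p), 0
3. not Box p and p, 1
4. not Box p, 1
5. p, 1
6. not p, 2
Accessibility: 0R0, 0R1, 0R2, 1R1, 1R2, 2R2

Satisfiable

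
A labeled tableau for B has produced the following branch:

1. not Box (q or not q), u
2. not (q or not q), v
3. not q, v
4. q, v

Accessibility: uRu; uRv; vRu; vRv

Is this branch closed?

Closed

Both q and not q appear at v.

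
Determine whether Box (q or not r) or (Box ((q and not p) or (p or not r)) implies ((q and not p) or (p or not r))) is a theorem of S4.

Tableau for the negation not (Box (q or not r) or (Box ((q and not p) or (p or not r)) implies ((q and not p) or (p or not r)))):
1. not (Box (q or not r) or (Box ((q and not p) or (p or not r)) implies ((q and not p) or (p or not r)))), w0
2. not Box (q or not r), w0   [neg-or-rule on 1]
3. not (Box ((q and not p) or (p or not r)) implies ((q and not p) or (p or not r))), w0   [neg-or-rule on 1]
4. Box ((q and not p) or (p or not r)), w0   [neg-implies-rule on 3]
5. not ((q and not p) or (p or not r)), w0   [neg-implies-rule on 3]
6. not (q and not p), w0   [neg-or-rule on 5]
7. not (p or not r), w0   [neg-or-rule on 5]
8. not p, w0   [neg-or-rule on 7]
9. r, w0   [neg-or-rule on 7]
10. (q and not p) or (p or not r), w0   [Box-rule on 4 via w0Rw0]
11. not q, w0   [neg-and-rule on 6 (branches; this branch)]
12. p or not r, w0   [or-rule on 10 (branches; this branch)]
13. not r, w0   [or-rule on 12 (branches; this branch)]
Accessibility: w0Rw0
Branch closes: r and not r both at w0.
Every branch of the negation's tableau closes; the branch above is one of them.

Valid in S4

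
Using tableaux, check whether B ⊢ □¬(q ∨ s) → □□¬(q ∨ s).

Tableau for the negation ¬(□¬(q ∨ s) → □□¬(q ∨ s)):
1. ¬(□¬(q ∨ s) → □□¬(q ∨ s)), u
2. □¬(q ∨ s), u
3. ¬□□¬(q ∨ s), u
4. ¬(q ∨ s), u
5. ¬q, u
6. ¬s, u
7. ¬□¬(q ∨ s), v
8. ¬(q ∨ s), v
9. ¬q, v
10. ¬s, v
11. q ∨ s, w
12. s, w
Accessibility: uRu, uRv, vRu, vRv, vRw, wRv, wRw
The negation has an open branch (countermodel exists).

Invalid (countermodel exists)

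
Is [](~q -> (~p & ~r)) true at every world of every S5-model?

Tableau for the negation ~[](~q -> (~p & ~r)):
1. ~[](~q -> (~p & ~r)), u
2. ~(~q -> (~p & ~r)), v
3. ~q, v
4. ~(~p & ~r), v
5. r, v
Accessibility: uRu, uRv, vRu, vRv
The negation has an open branch (countermodel exists).

Invalid (countermodel exists)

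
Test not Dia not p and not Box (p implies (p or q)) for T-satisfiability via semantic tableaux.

1. not Dia not p and not Box (p implies (p or q)), w0
2. not Dia not p, w0   [and-rule on 1]
3. not Box (p implies (p or q)), w0   [and-rule on 1]
4. p, w0   [neg-Dia-rule on 2 via w0Rw0]
5. not (p implies (p or q)), w1   [neg-Box-rule on 3: fresh world w1, w0Rw1]
6. p, w1   [neg-implies-rule on 5]
7. not (p or q), w1   [neg-implies-rule on 5]
8. not p, w1   [neg-or-rule on 7]
9. not q, w1   [neg-or-rule on 7]
Accessibility: w0Rw0, w0Rw1, w1Rw1
Branch closes: p and not p both at w1.
Every branch closes; the branch above is one of them.

Unsatisfiable (every branch closes)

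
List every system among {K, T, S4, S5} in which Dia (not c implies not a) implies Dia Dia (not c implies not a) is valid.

T, S4, S5

T-tableau for the negation not (Dia (not c implies not a) implies Dia Dia (not c implies not a)):
1. not (Dia (not c implies not a) implies Dia Dia (not c implies not a)), u
2. Dia (not c implies not a), u
3. not Dia Dia (not c implies not a), u
4. not Dia (not c implies not a), u
5. not (not c implies not a), u
6. not c, u
7. a, u
8. not c implies not a, v
9. not Dia (not c implies not a), v
10. not (not c implies not a), v
11. not c, v
12. a, v
13. not a, v
Accessibility: uRu, uRv, vRv
Branch closes: a and not a both at v.
Every branch closes (one shown): valid in T, hence also in S4, S5 (every theorem of T is a theorem of S4 and S5).
K-tableau for the negation not (Dia (not c implies not a) implies Dia Dia (not c implies not a)):
1. not (Dia (not c implies not a) implies Dia Dia (not c implies not a)), u
2. Dia (not c implies not a), u
3. not Dia Dia (not c implies not a), u
4. not c implies not a, v
5. not Dia (not c implies not a), v
6. not a, v
Accessibility: uRv
Complete open branch: countermodel on a K-frame, so not valid in K.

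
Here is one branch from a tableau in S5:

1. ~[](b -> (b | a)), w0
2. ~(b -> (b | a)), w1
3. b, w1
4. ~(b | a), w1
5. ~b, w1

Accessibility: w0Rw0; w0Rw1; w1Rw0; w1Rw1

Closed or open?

Closed

Both b and ~b appear at w1.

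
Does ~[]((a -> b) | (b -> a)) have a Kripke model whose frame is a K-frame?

1. ~[]((a -> b) | (b -> a)), w0
2. ~((a -> b) | (b -> a)), w1
3. ~(a -> b), w1
4. ~(b -> a), w1
5. a, w1
6. ~b, w1
7. b, w1
8. ~a, w1
Accessibility: w0Rw1
Branch closes: b and ~b both at w1.
All branches of the tableau close; one closing branch shown above.

Unsatisfiable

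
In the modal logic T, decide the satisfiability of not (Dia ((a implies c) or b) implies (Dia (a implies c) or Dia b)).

1. not (Dia ((a implies c) or b) implies (Dia (a implies c) or Dia b)), w0
2. Dia ((a implies c) or b), w0   [neg-implies-rule on 1]
3. not (Dia (a implies c) or Dia b), w0   [neg-implies-rule on 1]
4. not Dia (a implies c), w0   [neg-or-rule on 3]
5. not Dia b, w0   [neg-or-rule on 3]
6. not (a implies c), w0   [neg-Dia-rule on 4 via w0Rw0]
7. a, w0   [neg-implies-rule on 6]
8. not c, w0   [neg-implies-rule on 6]
9. not b, w0   [neg-Dia-rule on 5 via w0Rw0]
10. (a implies c) or b, w1   [Dia-rule on 2: fresh world w1, w0Rw1]
11. not (a implies c), w1   [neg-Dia-rule on 4 via w0Rw1]
12. a, w1   [neg-implies-rule on 11]
13. not c, w1   [neg-implies-rule on 11]
14. not b, w1   [neg-Dia-rule on 5 via w0Rw1]
15. a implies c, w1   [or-rule on 10 (branches; this branch)]
16. c, w1   [implies-rule on 15 (branches; this branch)]
Accessibility: w0Rw0, w0Rw1, w1Rw1
Branch closes: c and not c both at w1.
All branches of the tableau close; one closing branch shown above.

Unsatisfiable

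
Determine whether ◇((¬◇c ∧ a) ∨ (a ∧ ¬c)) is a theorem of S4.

No, not valid

Tableau for the negation ¬◇((¬◇c ∧ a) ∨ (a ∧ ¬c)):
1. ¬◇((¬◇c ∧ a) ∨ (a ∧ ¬c)), 0
2. ¬((¬◇c ∧ a) ∨ (a ∧ ¬c)), 0
3. ¬(¬◇c ∧ a), 0
4. ¬(a ∧ ¬c), 0
5. ¬a, 0
6. c, 0
Accessibility: 0R0
The negation has an open branch (countermodel exists).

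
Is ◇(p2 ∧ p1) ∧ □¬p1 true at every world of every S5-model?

Not valid

Tableau for the negation ¬(◇(p2 ∧ p1) ∧ □¬p1):
1. ¬(◇(p2 ∧ p1) ∧ □¬p1), u
2. ¬□¬p1, u
3. p1, v
Accessibility: uRu, uRv, vRu, vRv
The negation has an open branch (countermodel exists).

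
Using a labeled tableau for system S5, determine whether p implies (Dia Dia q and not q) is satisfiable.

Satisfiable (open branch found)

1. p implies (Dia Dia q and not q), 0
2. Dia Dia q and not q, 0
3. Dia Dia q, 0
4. not q, 0
5. Dia q, 1
6. q, 2
Accessibility: 0R0, 0R1, 0R2, 1R0, 1R1, 1R2, 2R0, 2R1, 2R2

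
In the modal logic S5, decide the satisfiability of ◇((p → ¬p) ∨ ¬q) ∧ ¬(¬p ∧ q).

Satisfiable (open branch found)

1. ◇((p → ¬p) ∨ ¬q) ∧ ¬(¬p ∧ q), w0
2. ◇((p → ¬p) ∨ ¬q), w0   [∧-rule on 1]
3. ¬(¬p ∧ q), w0   [∧-rule on 1]
4. ¬q, w0   [¬∧-rule on 3 (branches; this branch)]
5. (p → ¬p) ∨ ¬q, w1   [◇-rule on 2: fresh world w1, w0Rw1]
6. ¬q, w1   [∨-rule on 5 (branches; this branch)]
Accessibility: w0Rw0, w0Rw1, w1Rw0, w1Rw1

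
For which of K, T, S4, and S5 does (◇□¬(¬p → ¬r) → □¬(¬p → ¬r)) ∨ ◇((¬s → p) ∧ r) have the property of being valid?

S5-tableau for the negation ¬((◇□¬(¬p → ¬r) → □¬(¬p → ¬r)) ∨ ◇((¬s → p) ∧ r)):
1. ¬((◇□¬(¬p → ¬r) → □¬(¬p → ¬r)) ∨ ◇((¬s → p) ∧ r)), w0
2. ¬(◇□¬(¬p → ¬r) → □¬(¬p → ¬r)), w0
3. ¬◇((¬s → p) ∧ r), w0
4. ◇□¬(¬p → ¬r), w0
5. ¬□¬(¬p → ¬r), w0
6. ¬((¬s → p) ∧ r), w0
7. ¬(¬s → p), w0
8. ¬s, w0
9. ¬p, w0
10. □¬(¬p → ¬r), w1
11. ¬((¬s → p) ∧ r), w1
12. ¬(¬p → ¬r), w0
13. r, w0
14. ¬(¬p → ¬r), w1
15. ¬p, w1
16. r, w1
17. ¬(¬s → p), w1
18. ¬s, w1
19. ¬p → ¬r, w2
20. ¬((¬s → p) ∧ r), w2
21. ¬(¬p → ¬r), w2
22. ¬p, w2
23. r, w2
24. ¬r, w2
Accessibility: w0Rw0, w0Rw1, w0Rw2, w1Rw0, w1Rw1, w1Rw2, w2Rw0, w2Rw1, w2Rw2
Branch closes: r and ¬r both at w2.
Every branch closes (one shown): valid in S5.
S4-tableau for the negation ¬((◇□¬(¬p → ¬r) → □¬(¬p → ¬r)) ∨ ◇((¬s → p) ∧ r)):
1. ¬((◇□¬(¬p → ¬r) → □¬(¬p → ¬r)) ∨ ◇((¬s → p) ∧ r)), w0
2. ¬(◇□¬(¬p → ¬r) → □¬(¬p → ¬r)), w0
3. ¬◇((¬s → p) ∧ r), w0
4. ◇□¬(¬p → ¬r), w0
5. ¬□¬(¬p → ¬r), w0
6. ¬((¬s → p) ∧ r), w0
7. ¬r, w0
8. □¬(¬p → ¬r), w1
9. ¬((¬s → p) ∧ r), w1
10. ¬(¬p → ¬r), w1
11. ¬p, w1
12. r, w1
13. ¬(¬s → p), w1
14. ¬s, w1
15. ¬p → ¬r, w2
16. ¬((¬s → p) ∧ r), w2
17. ¬r, w2
Accessibility: w0Rw0, w0Rw1, w0Rw2, w1Rw1, w2Rw2
Complete open branch: countermodel on an S4-frame, so not valid in S4, nor in K, T (the same frame is also a K-frame and a T-frame).

S5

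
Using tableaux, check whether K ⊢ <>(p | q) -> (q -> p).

Tableau for the negation ~(<>(p | q) -> (q -> p)):
1. ~(<>(p | q) -> (q -> p)), u
2. <>(p | q), u
3. ~(q -> p), u
4. q, u
5. ~p, u
6. p | q, v
7. q, v
Accessibility: uRv
The negation has an open branch (countermodel exists).

Invalid (countermodel exists)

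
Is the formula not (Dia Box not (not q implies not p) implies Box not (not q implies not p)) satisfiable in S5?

1. not (Dia Box not (not q implies not p) implies Box not (not q implies not p)), w0
2. Dia Box not (not q implies not p), w0
3. not Box not (not q implies not p), w0
4. Box not (not q implies not p), w1
5. not (not q implies not p), w0
6. not q, w0
7. p, w0
8. not (not q implies not p), w1
9. not q, w1
10. p, w1
11. not q implies not p, w2
12. not (not q implies not p), w2
13. not q, w2
14. p, w2
15. not p, w2
Accessibility: w0Rw0, w0Rw1, w0Rw2, w1Rw0, w1Rw1, w1Rw2, w2Rw0, w2Rw1, w2Rw2
Branch closes: p and not p both at w2.
(One branch shown.) All branches close.

Unsatisfiable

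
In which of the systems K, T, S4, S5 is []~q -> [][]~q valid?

T-tableau for the negation ~([]~q -> [][]~q):
1. ~([]~q -> [][]~q), u
2. []~q, u
3. ~[][]~q, u
4. ~q, u
5. ~[]~q, v
6. ~q, v
7. q, w
Accessibility: uRu, uRv, vRv, vRw, wRw
Complete open branch: countermodel on a T-frame, so not valid in T, nor in K (the same frame is also a K-frame).
S4-tableau for the negation ~([]~q -> [][]~q):
1. ~([]~q -> [][]~q), u
2. []~q, u
3. ~[][]~q, u
4. ~q, u
5. ~[]~q, v
6. ~q, v
7. q, w
8. ~q, w
Accessibility: uRu, uRv, uRw, vRv, vRw, wRw
Branch closes: q and ~q both at w.
Every branch closes (one shown): valid in S4, hence also in S5 (every theorem of S4 is a theorem of S5).

S4, S5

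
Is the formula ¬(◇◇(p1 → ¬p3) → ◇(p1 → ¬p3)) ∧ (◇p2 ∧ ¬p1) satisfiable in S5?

1. ¬(◇◇(p1 → ¬p3) → ◇(p1 → ¬p3)) ∧ (◇p2 ∧ ¬p1), u
2. ¬(◇◇(p1 → ¬p3) → ◇(p1 → ¬p3)), u
3. ◇p2 ∧ ¬p1, u
4. ◇◇(p1 → ¬p3), u
5. ¬◇(p1 → ¬p3), u
6. ◇p2, u
7. ¬p1, u
8. ¬(p1 → ¬p3), u
9. p1, u
10. p3, u
Accessibility: uRu
Branch closes: p1 and ¬p1 both at u.
Every branch closes; the branch above is one of them.

No, unsatisfiable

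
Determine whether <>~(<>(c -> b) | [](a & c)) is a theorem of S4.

Not valid

Tableau for the negation ~<>~(<>(c -> b) | [](a & c)):
1. ~<>~(<>(c -> b) | [](a & c)), u
2. <>(c -> b) | [](a & c), u   [~<>-rule on 1 via uRu]
3. [](a & c), u   [|-rule on 2 (branches; this branch)]
4. a & c, u   [[]-rule on 3 via uRu]
5. a, u   [&-rule on 4]
6. c, u   [&-rule on 4]
Accessibility: uRu
The negation has an open branch (countermodel exists).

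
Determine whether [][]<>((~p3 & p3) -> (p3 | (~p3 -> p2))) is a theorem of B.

Valid

Tableau for the negation ~[][]<>((~p3 & p3) -> (p3 | (~p3 -> p2))):
1. ~[][]<>((~p3 & p3) -> (p3 | (~p3 -> p2))), 0
2. ~[]<>((~p3 & p3) -> (p3 | (~p3 -> p2))), 1
3. ~<>((~p3 & p3) -> (p3 | (~p3 -> p2))), 2
4. ~((~p3 & p3) -> (p3 | (~p3 -> p2))), 1
5. ~p3 & p3, 1
6. ~(p3 | (~p3 -> p2)), 1
7. ~p3, 1
8. p3, 1
Accessibility: 0R0, 0R1, 1R0, 1R1, 1R2, 2R1, 2R2
Branch closes: p3 and ~p3 both at 1.
Every branch of the negation's tableau closes; the branch above is one of them.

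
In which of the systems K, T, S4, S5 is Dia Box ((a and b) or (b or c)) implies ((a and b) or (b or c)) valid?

S5

S5-tableau for the negation not (Dia Box ((a and b) or (b or c)) implies ((a and b) or (b or c))):
1. not (Dia Box ((a and b) or (b or c)) implies ((a and b) or (b or c))), w0
2. Dia Box ((a and b) or (b or c)), w0
3. not ((a and b) or (b or c)), w0
4. not (a and b), w0
5. not (b or c), w0
6. not b, w0
7. not c, w0
8. Box ((a and b) or (b or c)), w1
9. (a and b) or (b or c), w0
10. (a and b) or (b or c), w1
11. b or c, w0
12. a and b, w1
13. a, w1
14. b, w1
15. c, w0
Accessibility: w0Rw0, w0Rw1, w1Rw0, w1Rw1
Branch closes: c and not c both at w0.
Every branch closes (one shown): valid in S5.
S4-tableau for the negation not (Dia Box ((a and b) or (b or c)) implies ((a and b) or (b or c))):
1. not (Dia Box ((a and b) or (b or c)) implies ((a and b) or (b or c))), w0
2. Dia Box ((a and b) or (b or c)), w0
3. not ((a and b) or (b or c)), w0
4. not (a and b), w0
5. not (b or c), w0
6. not b, w0
7. not c, w0
8. Box ((a and b) or (b or c)), w1
9. (a and b) or (b or c), w1
10. b or c, w1
11. c, w1
Accessibility: w0Rw0, w0Rw1, w1Rw1
Complete open branch: countermodel on an S4-frame, so not valid in S4, nor in K, T (the same frame is also a K-frame and a T-frame).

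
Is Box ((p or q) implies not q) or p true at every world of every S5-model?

Tableau for the negation not (Box ((p or q) implies not q) or p):
1. not (Box ((p or q) implies not q) or p), w0
2. not Box ((p or q) implies not q), w0
3. not p, w0
4. not ((p or q) implies not q), w1
5. p or q, w1
6. q, w1
Accessibility: w0Rw0, w0Rw1, w1Rw0, w1Rw1
The negation has an open branch (countermodel exists).

Not valid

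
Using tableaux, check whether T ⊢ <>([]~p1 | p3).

Tableau for the negation ~<>([]~p1 | p3):
1. ~<>([]~p1 | p3), 0
2. ~([]~p1 | p3), 0   [~<>-rule on 1 via 0R0]
3. ~[]~p1, 0   [~|-rule on 2]
4. ~p3, 0   [~|-rule on 2]
5. p1, 1   [~[]-rule on 3: fresh world 1, 0R1]
6. ~([]~p1 | p3), 1   [~<>-rule on 1 via 0R1]
7. ~[]~p1, 1   [~|-rule on 6]
8. ~p3, 1   [~|-rule on 6]
9. p1, 2   [~[]-rule on 7: fresh world 2, 1R2]
Accessibility: 0R0, 0R1, 1R1, 1R2, 2R2
The negation has an open branch (countermodel exists).

No, not valid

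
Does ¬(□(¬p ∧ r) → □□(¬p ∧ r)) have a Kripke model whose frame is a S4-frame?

Unsatisfiable

1. ¬(□(¬p ∧ r) → □□(¬p ∧ r)), 0
2. □(¬p ∧ r), 0
3. ¬□□(¬p ∧ r), 0
4. ¬p ∧ r, 0
5. ¬p, 0
6. r, 0
7. ¬□(¬p ∧ r), 1
8. ¬p ∧ r, 1
9. ¬p, 1
10. r, 1
11. ¬(¬p ∧ r), 2
12. ¬p ∧ r, 2
13. ¬p, 2
14. r, 2
15. ¬r, 2
Accessibility: 0R0, 0R1, 0R2, 1R1, 1R2, 2R2
Branch closes: r and ¬r both at 2.
(One branch shown.) All branches close.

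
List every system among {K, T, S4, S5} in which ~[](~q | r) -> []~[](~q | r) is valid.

S5

S4-tableau for the negation ~(~[](~q | r) -> []~[](~q | r)):
1. ~(~[](~q | r) -> []~[](~q | r)), w0
2. ~[](~q | r), w0   [~->-rule on 1]
3. ~[]~[](~q | r), w0   [~->-rule on 1]
4. ~(~q | r), w1   [~[]-rule on 2: fresh world w1, w0Rw1]
5. q, w1   [~|-rule on 4]
6. ~r, w1   [~|-rule on 4]
7. [](~q | r), w2   [~[]-rule on 3: fresh world w2, w0Rw2]
8. ~q | r, w2   [[]-rule on 7 via w2Rw2]
9. r, w2   [|-rule on 8 (branches; this branch)]
Accessibility: w0Rw0, w0Rw1, w0Rw2, w1Rw1, w2Rw2
Complete open branch: countermodel on an S4-frame, so not valid in S4, nor in K, T (the same frame is also a K-frame and a T-frame).
S5-tableau for the negation ~(~[](~q | r) -> []~[](~q | r)):
1. ~(~[](~q | r) -> []~[](~q | r)), w0
2. ~[](~q | r), w0   [~->-rule on 1]
3. ~[]~[](~q | r), w0   [~->-rule on 1]
4. ~(~q | r), w1   [~[]-rule on 2: fresh world w1, w0Rw1]
5. q, w1   [~|-rule on 4]
6. ~r, w1   [~|-rule on 4]
7. [](~q | r), w2   [~[]-rule on 3: fresh world w2, w0Rw2]
8. ~q | r, w0   [[]-rule on 7 via w2Rw0]
9. ~q | r, w1   [[]-rule on 7 via w2Rw1]
10. ~q | r, w2   [[]-rule on 7 via w2Rw2]
11. r, w0   [|-rule on 8 (branches; this branch)]
12. r, w1   [|-rule on 9 (branches; this branch)]
Accessibility: w0Rw0, w0Rw1, w0Rw2, w1Rw0, w1Rw1, w1Rw2, w2Rw0, w2Rw1, w2Rw2
Branch closes: r and ~r both at w1.
Every branch closes (one shown): valid in S5.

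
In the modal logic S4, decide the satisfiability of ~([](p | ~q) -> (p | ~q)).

1. ~([](p | ~q) -> (p | ~q)), u
2. [](p | ~q), u
3. ~(p | ~q), u
4. ~p, u
5. q, u
6. p | ~q, u
7. ~q, u
Accessibility: uRu
Branch closes: q and ~q both at u.
All branches of the tableau close; one closing branch shown above.

No, unsatisfiable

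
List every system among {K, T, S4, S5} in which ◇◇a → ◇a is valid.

S4, S5

S4-tableau for the negation ¬(◇◇a → ◇a):
1. ¬(◇◇a → ◇a), u
2. ◇◇a, u
3. ¬◇a, u
4. ¬a, u
5. ◇a, v
6. ¬a, v
7. a, w
8. ¬a, w
Accessibility: uRu, uRv, uRw, vRv, vRw, wRw
Branch closes: a and ¬a both at w.
Every branch closes (one shown): valid in S4, hence also in S5 (every theorem of S4 is a theorem of S5).
T-tableau for the negation ¬(◇◇a → ◇a):
1. ¬(◇◇a → ◇a), u
2. ◇◇a, u
3. ¬◇a, u
4. ¬a, u
5. ◇a, v
6. ¬a, v
7. a, w
Accessibility: uRu, uRv, vRv, vRw, wRw
Complete open branch: countermodel on a T-frame, so not valid in T, nor in K (the same frame is also a K-frame).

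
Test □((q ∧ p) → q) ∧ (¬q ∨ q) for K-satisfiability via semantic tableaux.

1. □((q ∧ p) → q) ∧ (¬q ∨ q), u
2. □((q ∧ p) → q), u
3. ¬q ∨ q, u
4. q, u

Yes, satisfiable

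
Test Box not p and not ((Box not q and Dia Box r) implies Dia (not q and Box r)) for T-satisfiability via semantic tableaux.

Unsatisfiable (every branch closes)

1. Box not p and not ((Box not q and Dia Box r) implies Dia (not q and Box r)), 0
2. Box not p, 0
3. not ((Box not q and Dia Box r) implies Dia (not q and Box r)), 0
4. Box not q and Dia Box r, 0
5. not Dia (not q and Box r), 0
6. Box not q, 0
7. Dia Box r, 0
8. not p, 0
9. not (not q and Box r), 0
10. not q, 0
11. not Box r, 0
12. Box r, 1
13. not p, 1
14. not (not q and Box r), 1
15. not q, 1
16. r, 1
17. not Box r, 1
18. not r, 2
19. not p, 2
20. not (not q and Box r), 2
21. not q, 2
22. not Box r, 2
23. not r, 3
24. r, 3
Accessibility: 0R0, 0R1, 0R2, 1R1, 1R3, 2R2, 3R3
Branch closes: r and not r both at 3.
All branches of the tableau close; one closing branch shown above.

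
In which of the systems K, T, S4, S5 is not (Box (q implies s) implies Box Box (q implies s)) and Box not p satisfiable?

K, T

S4-tableau for the formula:
1. not (Box (q implies s) implies Box Box (q implies s)) and Box not p, 0
2. not (Box (q implies s) implies Box Box (q implies s)), 0   [and-rule on 1]
3. Box not p, 0   [and-rule on 1]
4. Box (q implies s), 0   [neg-implies-rule on 2]
5. not Box Box (q implies s), 0   [neg-implies-rule on 2]
6. not p, 0   [Box-rule on 3 via 0R0]
7. q implies s, 0   [Box-rule on 4 via 0R0]
8. s, 0   [implies-rule on 7 (branches; this branch)]
9. not Box (q implies s), 1   [neg-Box-rule on 5: fresh world 1, 0R1]
10. not p, 1   [Box-rule on 3 via 0R1]
11. q implies s, 1   [Box-rule on 4 via 0R1]
12. s, 1   [implies-rule on 11 (branches; this branch)]
13. not (q implies s), 2   [neg-Box-rule on 9: fresh world 2, 1R2]
14. q, 2   [neg-implies-rule on 13]
15. not s, 2   [neg-implies-rule on 13]
16. not p, 2   [Box-rule on 3 via 0R2]
17. q implies s, 2   [Box-rule on 4 via 0R2]
18. s, 2   [implies-rule on 17 (branches; this branch)]
Accessibility: 0R0, 0R1, 0R2, 1R1, 1R2, 2R2
Branch closes: s and not s both at 2.
Every branch closes (one shown): unsatisfiable in S4, hence also in S5 (every S5-frame is an S4-frame).
T-tableau for the formula:
1. not (Box (q implies s) implies Box Box (q implies s)) and Box not p, 0
2. not (Box (q implies s) implies Box Box (q implies s)), 0   [and-rule on 1]
3. Box not p, 0   [and-rule on 1]
4. Box (q implies s), 0   [neg-implies-rule on 2]
5. not Box Box (q implies s), 0   [neg-implies-rule on 2]
6. not p, 0   [Box-rule on 3 via 0R0]
7. q implies s, 0   [Box-rule on 4 via 0R0]
8. s, 0   [implies-rule on 7 (branches; this branch)]
9. not Box (q implies s), 1   [neg-Box-rule on 5: fresh world 1, 0R1]
10. not p, 1   [Box-rule on 3 via 0R1]
11. q implies s, 1   [Box-rule on 4 via 0R1]
12. s, 1   [implies-rule on 11 (branches; this branch)]
13. not (q implies s), 2   [neg-Box-rule on 9: fresh world 2, 1R2]
14. q, 2   [neg-implies-rule on 13]
15. not s, 2   [neg-implies-rule on 13]
Accessibility: 0R0, 0R1, 1R1, 1R2, 2R2
Complete open branch: satisfiable in T, hence also in K (this T-model is also a K-model).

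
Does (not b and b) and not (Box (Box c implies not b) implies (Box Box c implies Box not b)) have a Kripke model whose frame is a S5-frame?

1. (not b and b) and not (Box (Box c implies not b) implies (Box Box c implies Box not b)), 0
2. not b and b, 0
3. not (Box (Box c implies not b) implies (Box Box c implies Box not b)), 0
4. not b, 0
5. b, 0
Accessibility: 0R0
Branch closes: b and not b both at 0.
Every branch closes; the branch above is one of them.

Unsatisfiable (every branch closes)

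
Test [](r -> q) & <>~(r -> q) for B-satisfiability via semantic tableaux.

Unsatisfiable (every branch closes)

1. [](r -> q) & <>~(r -> q), u
2. [](r -> q), u
3. <>~(r -> q), u
4. r -> q, u
5. q, u
6. ~(r -> q), v
7. r, v
8. ~q, v
9. r -> q, v
10. q, v
Accessibility: uRu, uRv, vRu, vRv
Branch closes: q and ~q both at v.
Every branch closes; the branch above is one of them.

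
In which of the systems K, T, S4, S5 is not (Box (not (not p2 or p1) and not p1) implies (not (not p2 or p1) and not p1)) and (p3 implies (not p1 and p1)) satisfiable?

K

T-tableau for the formula:
1. not (Box (not (not p2 or p1) and not p1) implies (not (not p2 or p1) and not p1)) and (p3 implies (not p1 and p1)), 0
2. not (Box (not (not p2 or p1) and not p1) implies (not (not p2 or p1) and not p1)), 0
3. p3 implies (not p1 and p1), 0
4. Box (not (not p2 or p1) and not p1), 0
5. not (not (not p2 or p1) and not p1), 0
6. not (not p2 or p1) and not p1, 0
7. not (not p2 or p1), 0
8. not p1, 0
9. p2, 0
10. not p3, 0
11. not p2 or p1, 0
12. p1, 0
Accessibility: 0R0
Branch closes: p1 and not p1 both at 0.
Every branch closes (one shown): unsatisfiable in T, hence also in S4, S5 (every S4/S5-frame is a T-frame).
K-tableau for the formula:
1. not (Box (not (not p2 or p1) and not p1) implies (not (not p2 or p1) and not p1)) and (p3 implies (not p1 and p1)), 0
2. not (Box (not (not p2 or p1) and not p1) implies (not (not p2 or p1) and not p1)), 0
3. p3 implies (not p1 and p1), 0
4. Box (not (not p2 or p1) and not p1), 0
5. not (not (not p2 or p1) and not p1), 0
6. not p3, 0
7. p1, 0
Complete open branch: satisfiable in K.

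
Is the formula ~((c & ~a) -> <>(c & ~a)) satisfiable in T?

Unsatisfiable (every branch closes)

1. ~((c & ~a) -> <>(c & ~a)), 0
2. c & ~a, 0
3. ~<>(c & ~a), 0
4. c, 0
5. ~a, 0
6. ~(c & ~a), 0
7. a, 0
Accessibility: 0R0
Branch closes: a and ~a both at 0.
Every branch closes; the branch above is one of them.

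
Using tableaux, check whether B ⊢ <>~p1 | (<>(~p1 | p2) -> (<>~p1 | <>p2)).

Valid in B

Tableau for the negation ~(<>~p1 | (<>(~p1 | p2) -> (<>~p1 | <>p2))):
1. ~(<>~p1 | (<>(~p1 | p2) -> (<>~p1 | <>p2))), 0
2. ~<>~p1, 0   [~|-rule on 1]
3. ~(<>(~p1 | p2) -> (<>~p1 | <>p2)), 0   [~|-rule on 1]
4. <>(~p1 | p2), 0   [~->-rule on 3]
5. ~(<>~p1 | <>p2), 0   [~->-rule on 3]
6. ~<>p2, 0   [~|-rule on 5]
7. p1, 0   [~<>-rule on 2 via 0R0]
8. ~p2, 0   [~<>-rule on 6 via 0R0]
9. ~p1 | p2, 1   [<>-rule on 4: fresh world 1, 0R1]
10. p1, 1   [~<>-rule on 2 via 0R1]
11. ~p2, 1   [~<>-rule on 6 via 0R1]
12. p2, 1   [|-rule on 9 (branches; this branch)]
Accessibility: 0R0, 0R1, 1R0, 1R1
Branch closes: p2 and ~p2 both at 1.
Every branch of the negation's tableau closes; the branch above is one of them.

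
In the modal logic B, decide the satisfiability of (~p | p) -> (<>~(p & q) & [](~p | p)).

Yes, satisfiable

1. (~p | p) -> (<>~(p & q) & [](~p | p)), 0
2. <>~(p & q) & [](~p | p), 0
3. <>~(p & q), 0
4. [](~p | p), 0
5. ~p | p, 0
6. p, 0
7. ~(p & q), 1
8. ~p | p, 1
9. ~q, 1
10. p, 1
Accessibility: 0R0, 0R1, 1R0, 1R1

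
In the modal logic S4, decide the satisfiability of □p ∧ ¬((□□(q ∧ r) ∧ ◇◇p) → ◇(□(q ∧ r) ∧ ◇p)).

1. □p ∧ ¬((□□(q ∧ r) ∧ ◇◇p) → ◇(□(q ∧ r) ∧ ◇p)), 0
2. □p, 0
3. ¬((□□(q ∧ r) ∧ ◇◇p) → ◇(□(q ∧ r) ∧ ◇p)), 0
4. □□(q ∧ r) ∧ ◇◇p, 0
5. ¬◇(□(q ∧ r) ∧ ◇p), 0
6. □□(q ∧ r), 0
7. ◇◇p, 0
8. p, 0
9. ¬(□(q ∧ r) ∧ ◇p), 0
10. □(q ∧ r), 0
11. q ∧ r, 0
12. q, 0
13. r, 0
14. ¬□(q ∧ r), 0
15. ◇p, 1
16. p, 1
17. ¬(□(q ∧ r) ∧ ◇p), 1
18. □(q ∧ r), 1
19. q ∧ r, 1
20. q, 1
21. r, 1
22. ¬□(q ∧ r), 1
23. ¬(q ∧ r), 2
24. p, 2
25. ¬(□(q ∧ r) ∧ ◇p), 2
26. □(q ∧ r), 2
27. q ∧ r, 2
28. q, 2
29. r, 2
30. ¬r, 2
Accessibility: 0R0, 0R1, 0R2, 1R1, 2R2
Branch closes: r and ¬r both at 2.
(One branch shown.) All branches close.

No, unsatisfiable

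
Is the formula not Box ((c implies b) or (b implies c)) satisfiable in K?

No, unsatisfiable

1. not Box ((c implies b) or (b implies c)), w0
2. not ((c implies b) or (b implies c)), w1
3. not (c implies b), w1
4. not (b implies c), w1
5. c, w1
6. not b, w1
7. b, w1
8. not c, w1
Accessibility: w0Rw1
Branch closes: b and not b both at w1.
Every branch closes; the branch above is one of them.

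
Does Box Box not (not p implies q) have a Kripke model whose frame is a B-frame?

Yes, satisfiable

1. Box Box not (not p implies q), w0
2. Box not (not p implies q), w0
3. not (not p implies q), w0
4. not p, w0
5. not q, w0
Accessibility: w0Rw0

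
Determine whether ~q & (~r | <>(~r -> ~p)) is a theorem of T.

Tableau for the negation ~(~q & (~r | <>(~r -> ~p))):
1. ~(~q & (~r | <>(~r -> ~p))), u
2. q, u
Accessibility: uRu
The negation has an open branch (countermodel exists).

Not valid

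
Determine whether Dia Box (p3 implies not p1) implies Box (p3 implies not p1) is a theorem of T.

Invalid (countermodel exists)

Tableau for the negation not (Dia Box (p3 implies not p1) implies Box (p3 implies not p1)):
1. not (Dia Box (p3 implies not p1) implies Box (p3 implies not p1)), w0
2. Dia Box (p3 implies not p1), w0
3. not Box (p3 implies not p1), w0
4. Box (p3 implies not p1), w1
5. p3 implies not p1, w1
6. not p1, w1
7. not (p3 implies not p1), w2
8. p3, w2
9. p1, w2
Accessibility: w0Rw0, w0Rw1, w0Rw2, w1Rw1, w2Rw2
The negation has an open branch (countermodel exists).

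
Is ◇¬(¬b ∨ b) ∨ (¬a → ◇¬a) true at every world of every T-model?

Tableau for the negation ¬(◇¬(¬b ∨ b) ∨ (¬a → ◇¬a)):
1. ¬(◇¬(¬b ∨ b) ∨ (¬a → ◇¬a)), w0
2. ¬◇¬(¬b ∨ b), w0
3. ¬(¬a → ◇¬a), w0
4. ¬a, w0
5. ¬◇¬a, w0
6. ¬b ∨ b, w0
7. a, w0
Accessibility: w0Rw0
Branch closes: a and ¬a both at w0.
All branches of the negation close; one closing branch shown above.

Valid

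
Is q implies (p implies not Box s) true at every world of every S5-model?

Tableau for the negation not (q implies (p implies not Box s)):
1. not (q implies (p implies not Box s)), 0
2. q, 0   [neg-implies-rule on 1]
3. not (p implies not Box s), 0   [neg-implies-rule on 1]
4. p, 0   [neg-implies-rule on 3]
5. Box s, 0   [neg-implies-rule on 3]
6. s, 0   [Box-rule on 5 via 0R0]
Accessibility: 0R0
The negation has an open branch (countermodel exists).

No, not valid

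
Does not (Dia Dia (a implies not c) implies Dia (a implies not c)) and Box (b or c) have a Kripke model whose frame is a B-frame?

1. not (Dia Dia (a implies not c) implies Dia (a implies not c)) and Box (b or c), u
2. not (Dia Dia (a implies not c) implies Dia (a implies not c)), u
3. Box (b or c), u
4. Dia Dia (a implies not c), u
5. not Dia (a implies not c), u
6. b or c, u
7. not (a implies not c), u
8. a, u
9. c, u
10. Dia (a implies not c), v
11. b or c, v
12. not (a implies not c), v
13. a, v
14. c, v
15. a implies not c, w
16. not c, w
Accessibility: uRu, uRv, vRu, vRv, vRw, wRv, wRw

Satisfiable (open branch found)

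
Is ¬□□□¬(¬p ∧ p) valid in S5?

Invalid (countermodel exists)

Tableau for the negation □□□¬(¬p ∧ p):
1. □□□¬(¬p ∧ p), u
2. □□¬(¬p ∧ p), u
3. □¬(¬p ∧ p), u
4. ¬(¬p ∧ p), u
5. ¬p, u
Accessibility: uRu
The negation has an open branch (countermodel exists).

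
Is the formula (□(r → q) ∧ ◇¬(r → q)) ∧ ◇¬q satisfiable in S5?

Unsatisfiable

1. (□(r → q) ∧ ◇¬(r → q)) ∧ ◇¬q, 0
2. □(r → q) ∧ ◇¬(r → q), 0
3. ◇¬q, 0
4. □(r → q), 0
5. ◇¬(r → q), 0
6. r → q, 0
7. q, 0
8. ¬q, 1
9. r → q, 1
10. ¬r, 1
11. ¬(r → q), 2
12. r, 2
13. ¬q, 2
14. r → q, 2
15. q, 2
Accessibility: 0R0, 0R1, 0R2, 1R0, 1R1, 1R2, 2R0, 2R1, 2R2
Branch closes: q and ¬q both at 2.
All branches of the tableau close; one closing branch shown above.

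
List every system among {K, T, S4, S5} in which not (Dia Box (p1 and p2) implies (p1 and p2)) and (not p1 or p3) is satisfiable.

K, T, S4

S5-tableau for the formula:
1. not (Dia Box (p1 and p2) implies (p1 and p2)) and (not p1 or p3), u
2. not (Dia Box (p1 and p2) implies (p1 and p2)), u
3. not p1 or p3, u
4. Dia Box (p1 and p2), u
5. not (p1 and p2), u
6. p3, u
7. not p2, u
8. Box (p1 and p2), v
9. p1 and p2, u
10. p1, u
11. p2, u
Accessibility: uRu, uRv, vRu, vRv
Branch closes: p2 and not p2 both at u.
Every branch closes (one shown): unsatisfiable in S5.
S4-tableau for the formula:
1. not (Dia Box (p1 and p2) implies (p1 and p2)) and (not p1 or p3), u
2. not (Dia Box (p1 and p2) implies (p1 and p2)), u
3. not p1 or p3, u
4. Dia Box (p1 and p2), u
5. not (p1 and p2), u
6. p3, u
7. not p2, u
8. Box (p1 and p2), v
9. p1 and p2, v
10. p1, v
11. p2, v
Accessibility: uRu, uRv, vRv
Complete open branch: satisfiable in S4, hence also in K, T (this S4-model is also a K-model and a T-model).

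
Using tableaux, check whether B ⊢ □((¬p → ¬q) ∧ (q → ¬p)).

Invalid (countermodel exists)

Tableau for the negation ¬□((¬p → ¬q) ∧ (q → ¬p)):
1. ¬□((¬p → ¬q) ∧ (q → ¬p)), u
2. ¬((¬p → ¬q) ∧ (q → ¬p)), v
3. ¬(q → ¬p), v
4. q, v
5. p, v
Accessibility: uRu, uRv, vRu, vRv
The negation has an open branch (countermodel exists).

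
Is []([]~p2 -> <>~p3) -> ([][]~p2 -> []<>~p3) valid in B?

Valid

Tableau for the negation ~([]([]~p2 -> <>~p3) -> ([][]~p2 -> []<>~p3)):
1. ~([]([]~p2 -> <>~p3) -> ([][]~p2 -> []<>~p3)), 0
2. []([]~p2 -> <>~p3), 0   [~->-rule on 1]
3. ~([][]~p2 -> []<>~p3), 0   [~->-rule on 1]
4. [][]~p2, 0   [~->-rule on 3]
5. ~[]<>~p3, 0   [~->-rule on 3]
6. []~p2 -> <>~p3, 0   [[]-rule on 2 via 0R0]
7. []~p2, 0   [[]-rule on 4 via 0R0]
8. ~p2, 0   [[]-rule on 7 via 0R0]
9. <>~p3, 0   [->-rule on 6 (branches; this branch)]
10. ~<>~p3, 1   [~[]-rule on 5: fresh world 1, 0R1]
11. []~p2 -> <>~p3, 1   [[]-rule on 2 via 0R1]
12. []~p2, 1   [[]-rule on 4 via 0R1]
13. ~p2, 1   [[]-rule on 7 via 0R1]
14. p3, 0   [~<>-rule on 10 via 1R0]
15. p3, 1   [~<>-rule on 10 via 1R1]
16. ~[]~p2, 1   [->-rule on 11 (branches; this branch)]
17. ~p3, 2   [<>-rule on 9: fresh world 2, 0R2]
18. []~p2 -> <>~p3, 2   [[]-rule on 2 via 0R2]
19. []~p2, 2   [[]-rule on 4 via 0R2]
20. ~p2, 2   [[]-rule on 7 via 0R2]
21. <>~p3, 2   [->-rule on 18 (branches; this branch)]
22. p2, 3   [~[]-rule on 16: fresh world 3, 1R3]
23. p3, 3   [~<>-rule on 10 via 1R3]
24. ~p2, 3   [[]-rule on 12 via 1R3]
Accessibility: 0R0, 0R1, 0R2, 1R0, 1R1, 1R3, 2R0, 2R2, 3R1, 3R3
Branch closes: p2 and ~p2 both at 3.
All branches of the negation close; one closing branch shown above.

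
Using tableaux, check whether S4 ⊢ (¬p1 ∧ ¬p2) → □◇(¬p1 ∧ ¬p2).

Tableau for the negation ¬((¬p1 ∧ ¬p2) → □◇(¬p1 ∧ ¬p2)):
1. ¬((¬p1 ∧ ¬p2) → □◇(¬p1 ∧ ¬p2)), u
2. ¬p1 ∧ ¬p2, u
3. ¬□◇(¬p1 ∧ ¬p2), u
4. ¬p1, u
5. ¬p2, u
6. ¬◇(¬p1 ∧ ¬p2), v
7. ¬(¬p1 ∧ ¬p2), v
8. p2, v
Accessibility: uRu, uRv, vRv
The negation has an open branch (countermodel exists).

Invalid (countermodel exists)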